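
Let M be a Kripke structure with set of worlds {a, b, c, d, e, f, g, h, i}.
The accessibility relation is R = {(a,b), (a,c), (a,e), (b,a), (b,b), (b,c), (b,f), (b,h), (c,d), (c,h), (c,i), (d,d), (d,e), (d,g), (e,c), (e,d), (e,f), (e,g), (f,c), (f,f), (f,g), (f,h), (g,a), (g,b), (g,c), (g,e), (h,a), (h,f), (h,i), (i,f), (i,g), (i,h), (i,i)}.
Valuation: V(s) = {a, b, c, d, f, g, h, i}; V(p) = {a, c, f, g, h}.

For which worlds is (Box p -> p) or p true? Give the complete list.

a, b, c, d, e, f, g, h, i

Let φ = (Box p -> p) or p. Evaluate φ at each world:
  a (successors {b, c, e}): φ is true.
  b (successors {a, b, c, f, h}): φ is true.
  c (successors {d, h, i}): φ is true.
  d (successors {d, e, g}): φ is true.
  e (successors {c, d, f, g}): φ is true.
  f (successors {c, f, g, h}): φ is true.
  g (successors {a, b, c, e}): φ is true.
  h (successors {a, f, i}): φ is true.
  i (successors {f, g, h, i}): φ is true.
For instance, at g:
  At g: Box p -> p is true, p is true, so (Box p -> p) or p is true.
    At g: Box p is false, p is true, so Box p -> p is true.
      At g: Box p requires p at every successor {a, b, c, e}.
        p fails at b, so Box p is false at g.
Satisfying worlds: {a, b, c, d, e, f, g, h, i}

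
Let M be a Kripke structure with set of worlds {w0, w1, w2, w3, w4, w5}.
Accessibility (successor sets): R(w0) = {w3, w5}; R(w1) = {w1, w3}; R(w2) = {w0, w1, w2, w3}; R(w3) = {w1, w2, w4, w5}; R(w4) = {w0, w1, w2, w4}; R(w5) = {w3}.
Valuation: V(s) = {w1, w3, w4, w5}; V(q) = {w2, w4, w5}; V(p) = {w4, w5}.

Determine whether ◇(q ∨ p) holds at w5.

At w5: ◇(q ∨ p) requires q ∨ p at some successor in {w3}.
  At w3: q ∨ p is false.
So ◇(q ∨ p) is false at w5.

No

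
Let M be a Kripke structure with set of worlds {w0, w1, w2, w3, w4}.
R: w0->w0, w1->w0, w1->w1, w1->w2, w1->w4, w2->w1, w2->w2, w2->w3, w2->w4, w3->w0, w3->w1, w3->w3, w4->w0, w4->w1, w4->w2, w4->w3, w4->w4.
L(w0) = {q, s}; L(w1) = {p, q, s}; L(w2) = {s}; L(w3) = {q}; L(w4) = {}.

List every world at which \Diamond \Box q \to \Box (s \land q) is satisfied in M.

Let φ = \Diamond \Box q \to \Box (s \land q). Evaluate φ at each world:
  w0 (successors {w0}): φ is true.
  w1 (successors {w0, w1, w2, w4}): φ is false.
  w2 (successors {w1, w2, w3, w4}): φ is false.
  w3 (successors {w0, w1, w3}): φ is false.
  w4 (successors {w0, w1, w2, w3, w4}): φ is false.
For instance, at w1:
  At w1: \Diamond \Box q is true, \Box (s \land q) is false, so \Diamond \Box q \to \Box (s \land q) is false.
    At w1: \Diamond \Box q requires \Box q at some successor in {w0, w1, w2, w4}.
      \Box q holds at w0, so \Diamond \Box q is true at w1.
    At w1: \Box (s \land q) requires s \land q at every successor {w0, w1, w2, w4}.
      s \land q fails at w2, so \Box (s \land q) is false at w1.
Satisfying worlds: {w0}

w0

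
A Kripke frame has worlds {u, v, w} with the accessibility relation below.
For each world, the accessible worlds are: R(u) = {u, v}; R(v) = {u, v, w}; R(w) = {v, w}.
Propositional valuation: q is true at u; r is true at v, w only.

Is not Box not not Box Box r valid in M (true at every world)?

Yes

Recall that Box ψ holds at a world iff ψ holds at every accessible world, and Dia ψ holds iff ψ holds at some accessible world.
Let φ = not Box not not Box Box r. Evaluate φ at each world:
  u (successors {u, v}): φ is true.
  v (successors {u, v, w}): φ is true.
  w (successors {v, w}): φ is true.
For instance, at u:
  At u: Box not not Box Box r is false, so not Box not not Box Box r is true.
    At u: Box not not Box Box r requires not not Box Box r at every successor {u, v}.
      not not Box Box r fails at u, so Box not not Box Box r is false at u.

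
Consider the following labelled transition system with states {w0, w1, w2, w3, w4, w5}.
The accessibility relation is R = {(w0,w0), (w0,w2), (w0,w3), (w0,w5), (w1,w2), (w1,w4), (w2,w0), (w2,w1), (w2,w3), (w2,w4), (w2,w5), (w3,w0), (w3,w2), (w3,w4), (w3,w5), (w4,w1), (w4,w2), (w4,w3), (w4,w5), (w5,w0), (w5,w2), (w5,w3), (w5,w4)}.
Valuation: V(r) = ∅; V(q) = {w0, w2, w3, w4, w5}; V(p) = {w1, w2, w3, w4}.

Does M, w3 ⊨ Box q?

Yes

At w3: Box q requires q at every successor {w0, w2, w4, w5}.
  At w0: q is true.
  At w2: q is true.
  At w4: q is true.
  At w5: q is true.
So Box q is true at w3.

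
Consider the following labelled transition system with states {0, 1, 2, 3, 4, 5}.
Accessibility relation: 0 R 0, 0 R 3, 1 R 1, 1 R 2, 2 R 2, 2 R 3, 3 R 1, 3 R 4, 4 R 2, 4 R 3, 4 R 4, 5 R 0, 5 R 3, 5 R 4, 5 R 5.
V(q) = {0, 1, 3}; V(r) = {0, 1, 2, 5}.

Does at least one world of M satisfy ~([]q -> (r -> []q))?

No

Recall that []ψ holds at a world iff ψ holds at every accessible world, and <>ψ holds iff ψ holds at some accessible world.
Let φ = ~([]q -> (r -> []q)). Evaluate φ at each world:
  0 (successors {0, 3}): φ is false.
  1 (successors {1, 2}): φ is false.
  2 (successors {2, 3}): φ is false.
  3 (successors {1, 4}): φ is false.
  4 (successors {2, 3, 4}): φ is false.
  5 (successors {0, 3, 4, 5}): φ is false.
For instance, at 1:
  At 1: []q -> (r -> []q) is true, so ~([]q -> (r -> []q)) is false.
    At 1: []q is false, r -> []q is false, so []q -> (r -> []q) is true.
      At 1: []q requires q at every successor {1, 2}.
        q fails at 2, so []q is false at 1.
      At 1: r is true, []q is false, so r -> []q is false.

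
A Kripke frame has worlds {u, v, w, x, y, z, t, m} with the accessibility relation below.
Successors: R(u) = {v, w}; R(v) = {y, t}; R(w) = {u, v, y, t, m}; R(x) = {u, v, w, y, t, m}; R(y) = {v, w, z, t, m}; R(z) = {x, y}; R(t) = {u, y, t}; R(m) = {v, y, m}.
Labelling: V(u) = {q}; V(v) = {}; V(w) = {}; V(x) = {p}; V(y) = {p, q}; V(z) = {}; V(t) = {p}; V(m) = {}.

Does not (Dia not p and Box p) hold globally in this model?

Let φ = not (Dia not p and Box p). Evaluate φ at each world:
  u (successors {v, w}): φ is true.
  v (successors {y, t}): φ is true.
  w (successors {u, v, y, t, m}): φ is true.
  x (successors {u, v, w, y, t, m}): φ is true.
  y (successors {v, w, z, t, m}): φ is true.
  z (successors {x, y}): φ is true.
  t (successors {u, y, t}): φ is true.
  m (successors {v, y, m}): φ is true.
For instance, at m:
  At m: Dia not p and Box p is false, so not (Dia not p and Box p) is true.
    At m: Dia not p is true, Box p is false, so Dia not p and Box p is false.
      At m: Dia not p requires not p at some successor in {v, y, m}.
        not p holds at v, so Dia not p is true at m.
      At m: Box p requires p at every successor {v, y, m}.
        p fails at v, so Box p is false at m.

Yes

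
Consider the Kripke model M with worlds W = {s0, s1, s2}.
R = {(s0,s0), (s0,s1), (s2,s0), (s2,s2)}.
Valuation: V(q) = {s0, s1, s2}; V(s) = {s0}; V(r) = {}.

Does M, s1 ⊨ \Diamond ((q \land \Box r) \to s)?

No

At s1: no accessible worlds, so \Diamond ((q \land \Box r) \to s) is false.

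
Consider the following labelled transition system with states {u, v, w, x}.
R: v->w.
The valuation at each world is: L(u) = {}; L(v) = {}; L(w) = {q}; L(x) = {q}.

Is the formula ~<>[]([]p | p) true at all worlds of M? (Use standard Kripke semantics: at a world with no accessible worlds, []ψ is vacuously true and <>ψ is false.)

No

Let φ = ~<>[]([]p | p). Evaluate φ at each world:
  u (successors ∅): φ is true.
  v (successors {w}): φ is false.
  w (successors ∅): φ is true.
  x (successors ∅): φ is true.
Detail at v (counterexample):
  At v: <>[]([]p | p) is true, so ~<>[]([]p | p) is false.
    At v: <>[]([]p | p) requires []([]p | p) at some successor in {w}.
      []([]p | p) holds at w, so <>[]([]p | p) is true at v.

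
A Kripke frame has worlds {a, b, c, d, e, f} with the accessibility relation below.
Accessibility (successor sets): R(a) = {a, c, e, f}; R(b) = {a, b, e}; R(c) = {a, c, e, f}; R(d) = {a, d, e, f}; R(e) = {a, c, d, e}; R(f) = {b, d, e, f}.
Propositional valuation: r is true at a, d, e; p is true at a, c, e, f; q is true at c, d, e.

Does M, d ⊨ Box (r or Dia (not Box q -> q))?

Yes

At d: Box (r or Dia (not Box q -> q)) requires r or Dia (not Box q -> q) at every successor {a, d, e, f}.
  At a: r or Dia (not Box q -> q) is true.
  At d: r or Dia (not Box q -> q) is true.
  At e: r or Dia (not Box q -> q) is true.
  At f: r or Dia (not Box q -> q) is true.
So Box (r or Dia (not Box q -> q)) is true at d.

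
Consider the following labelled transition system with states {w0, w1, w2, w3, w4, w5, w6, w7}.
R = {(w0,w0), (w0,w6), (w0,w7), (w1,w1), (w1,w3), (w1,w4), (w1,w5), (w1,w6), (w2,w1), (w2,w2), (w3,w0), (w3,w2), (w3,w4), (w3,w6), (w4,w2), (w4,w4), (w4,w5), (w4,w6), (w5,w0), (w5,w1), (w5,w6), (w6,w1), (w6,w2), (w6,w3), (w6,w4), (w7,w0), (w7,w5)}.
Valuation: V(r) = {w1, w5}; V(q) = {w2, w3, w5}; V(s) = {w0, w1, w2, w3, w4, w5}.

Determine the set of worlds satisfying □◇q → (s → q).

Let φ = □◇q → (s → q). Evaluate φ at each world:
  w0 (successors {w0, w6, w7}): φ is true.
  w1 (successors {w1, w3, w4, w5, w6}): φ is true.
  w2 (successors {w1, w2}): φ is true.
  w3 (successors {w0, w2, w4, w6}): φ is true.
  w4 (successors {w2, w4, w5, w6}): φ is true.
  w5 (successors {w0, w1, w6}): φ is true.
  w6 (successors {w1, w2, w3, w4}): φ is true.
  w7 (successors {w0, w5}): φ is true.
For instance, at w4:
  At w4: □◇q is false, s → q is false, so □◇q → (s → q) is true.
    At w4: □◇q requires ◇q at every successor {w2, w4, w5, w6}.
      ◇q fails at w5, so □◇q is false at w4.
Satisfying worlds: {w0, w1, w2, w3, w4, w5, w6, w7}

w0, w1, w2, w3, w4, w5, w6, w7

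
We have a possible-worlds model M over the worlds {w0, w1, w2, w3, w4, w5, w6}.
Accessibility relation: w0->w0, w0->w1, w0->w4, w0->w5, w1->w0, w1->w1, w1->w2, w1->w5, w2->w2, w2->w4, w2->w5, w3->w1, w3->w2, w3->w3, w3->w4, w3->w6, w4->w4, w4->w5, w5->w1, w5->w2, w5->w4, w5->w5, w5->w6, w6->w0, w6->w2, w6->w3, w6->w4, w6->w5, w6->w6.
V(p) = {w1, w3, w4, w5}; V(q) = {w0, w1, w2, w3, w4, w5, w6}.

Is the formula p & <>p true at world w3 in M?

Recall that <>ψ holds at a world iff ψ holds at some accessible world.
At w3: p is true, <>p is true, so p & <>p is true.
  At w3: <>p requires p at some successor in {w1, w2, w3, w4, w6}.
    p holds at w1, so <>p is true at w3.

Yes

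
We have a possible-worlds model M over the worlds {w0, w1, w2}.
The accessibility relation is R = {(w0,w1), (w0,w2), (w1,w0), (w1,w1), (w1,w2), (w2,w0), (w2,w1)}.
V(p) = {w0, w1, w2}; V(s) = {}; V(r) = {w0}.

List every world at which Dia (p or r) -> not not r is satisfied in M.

Recall that Dia ψ holds at a world iff ψ holds at some accessible world.
Let φ = Dia (p or r) -> not not r. Evaluate φ at each world:
  w0 (successors {w1, w2}): φ is true.
  w1 (successors {w0, w1, w2}): φ is false.
  w2 (successors {w0, w1}): φ is false.
For instance, at w2:
  At w2: Dia (p or r) is true, not not r is false, so Dia (p or r) -> not not r is false.
    At w2: Dia (p or r) requires p or r at some successor in {w0, w1}.
      p or r holds at w0, so Dia (p or r) is true at w2.
Satisfying worlds: {w0}

w0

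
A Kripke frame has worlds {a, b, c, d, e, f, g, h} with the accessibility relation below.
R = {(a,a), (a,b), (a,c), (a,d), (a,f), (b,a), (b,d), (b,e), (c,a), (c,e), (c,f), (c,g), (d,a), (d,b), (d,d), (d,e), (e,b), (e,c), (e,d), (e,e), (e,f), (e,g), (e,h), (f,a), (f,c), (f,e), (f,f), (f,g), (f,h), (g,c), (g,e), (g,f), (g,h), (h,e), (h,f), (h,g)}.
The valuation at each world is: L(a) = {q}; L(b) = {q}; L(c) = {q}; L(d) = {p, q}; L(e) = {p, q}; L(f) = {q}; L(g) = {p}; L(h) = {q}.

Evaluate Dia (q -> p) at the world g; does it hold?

Yes

At g: Dia (q -> p) requires q -> p at some successor in {c, e, f, h}.
  q -> p holds at e, so Dia (q -> p) is true at g.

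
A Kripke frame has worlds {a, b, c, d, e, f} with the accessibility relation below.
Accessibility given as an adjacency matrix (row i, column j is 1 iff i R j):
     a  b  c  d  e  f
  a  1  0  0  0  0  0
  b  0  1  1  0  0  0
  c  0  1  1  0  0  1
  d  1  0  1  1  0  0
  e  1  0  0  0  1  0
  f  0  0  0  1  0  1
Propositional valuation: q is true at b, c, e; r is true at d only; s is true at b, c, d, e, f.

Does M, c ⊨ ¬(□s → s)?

At c: □s → s is true, so ¬(□s → s) is false.
  At c: □s is true, s is true, so □s → s is true.
    At c: □s requires s at every successor {b, c, f}.
      At b: s is true.
      At c: s is true.
      At f: s is true.
    So □s is true at c.

No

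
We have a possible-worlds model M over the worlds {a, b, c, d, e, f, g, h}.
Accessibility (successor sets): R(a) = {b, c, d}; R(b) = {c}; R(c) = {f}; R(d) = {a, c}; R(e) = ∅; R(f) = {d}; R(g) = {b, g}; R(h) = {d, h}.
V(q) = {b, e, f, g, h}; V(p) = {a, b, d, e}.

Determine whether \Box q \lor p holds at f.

No

At f: \Box q is false, p is false, so \Box q \lor p is false.
  At f: \Box q requires q at every successor {d}.
    q fails at d, so \Box q is false at f.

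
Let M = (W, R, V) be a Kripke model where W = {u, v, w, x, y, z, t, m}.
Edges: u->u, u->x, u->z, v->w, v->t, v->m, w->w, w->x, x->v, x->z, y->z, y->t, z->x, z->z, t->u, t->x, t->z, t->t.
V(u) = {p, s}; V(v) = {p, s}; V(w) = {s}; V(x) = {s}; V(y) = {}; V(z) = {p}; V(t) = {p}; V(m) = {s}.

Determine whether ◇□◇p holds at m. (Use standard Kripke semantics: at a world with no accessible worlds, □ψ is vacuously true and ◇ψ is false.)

No

Recall that □ψ holds at a world iff ψ holds at every accessible world, and ◇ψ holds iff ψ holds at some accessible world.
At m: no accessible worlds, so ◇□◇p is false.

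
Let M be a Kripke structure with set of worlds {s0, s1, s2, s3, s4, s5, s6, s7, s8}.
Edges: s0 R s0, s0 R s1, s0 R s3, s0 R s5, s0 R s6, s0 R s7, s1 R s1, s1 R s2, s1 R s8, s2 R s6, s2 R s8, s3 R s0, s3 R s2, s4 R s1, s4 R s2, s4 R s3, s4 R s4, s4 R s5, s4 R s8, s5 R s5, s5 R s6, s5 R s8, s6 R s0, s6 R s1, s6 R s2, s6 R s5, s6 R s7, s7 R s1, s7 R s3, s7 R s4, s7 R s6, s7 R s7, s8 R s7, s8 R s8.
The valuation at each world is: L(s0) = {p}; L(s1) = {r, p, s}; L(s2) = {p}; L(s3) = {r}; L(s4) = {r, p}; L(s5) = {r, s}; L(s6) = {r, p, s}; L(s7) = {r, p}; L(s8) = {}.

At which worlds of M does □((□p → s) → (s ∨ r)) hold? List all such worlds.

Recall that □ψ holds at a world iff ψ holds at every accessible world, and ◇ψ holds iff ψ holds at some accessible world.
Let φ = □((□p → s) → (s ∨ r)). Evaluate φ at each world:
  s0 (successors {s0, s1, s3, s5, s6, s7}): φ is false.
  s1 (successors {s1, s2, s8}): φ is false.
  s2 (successors {s6, s8}): φ is false.
  s3 (successors {s0, s2}): φ is false.
  s4 (successors {s1, s2, s3, s4, s5, s8}): φ is false.
  s5 (successors {s5, s6, s8}): φ is false.
  s6 (successors {s0, s1, s2, s5, s7}): φ is false.
  s7 (successors {s1, s3, s4, s6, s7}): φ is true.
  s8 (successors {s7, s8}): φ is false.
For instance, at s6:
  At s6: □((□p → s) → (s ∨ r)) requires (□p → s) → (s ∨ r) at every successor {s0, s1, s2, s5, s7}.
    (□p → s) → (s ∨ r) fails at s0, so □((□p → s) → (s ∨ r)) is false at s6.
      At s0: □p → s is true, s ∨ r is false, so (□p → s) → (s ∨ r) is false.
Satisfying worlds: {s7}

s7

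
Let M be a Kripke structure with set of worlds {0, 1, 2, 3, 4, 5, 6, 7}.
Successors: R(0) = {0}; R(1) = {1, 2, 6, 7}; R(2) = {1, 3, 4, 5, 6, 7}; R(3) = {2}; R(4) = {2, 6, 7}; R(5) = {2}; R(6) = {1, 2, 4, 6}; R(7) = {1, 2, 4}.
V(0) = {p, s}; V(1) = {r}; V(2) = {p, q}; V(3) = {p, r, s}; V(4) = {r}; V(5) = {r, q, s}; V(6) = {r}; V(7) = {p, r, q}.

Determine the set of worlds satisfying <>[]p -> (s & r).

1, 3, 4, 5, 6, 7

Recall that []ψ holds at a world iff ψ holds at every accessible world, and <>ψ holds iff ψ holds at some accessible world.
Let φ = <>[]p -> (s & r). Evaluate φ at each world:
  0 (successors {0}): φ is false.
  1 (successors {1, 2, 6, 7}): φ is true.
  2 (successors {1, 3, 4, 5, 6, 7}): φ is false.
  3 (successors {2}): φ is true.
  4 (successors {2, 6, 7}): φ is true.
  5 (successors {2}): φ is true.
  6 (successors {1, 2, 4, 6}): φ is true.
  7 (successors {1, 2, 4}): φ is true.
For instance, at 4:
  At 4: <>[]p is false, s & r is false, so <>[]p -> (s & r) is true.
    At 4: <>[]p requires []p at some successor in {2, 6, 7}.
      At 2: []p is false.
      At 6: []p is false.
      At 7: []p is false.
    So <>[]p is false at 4.
Satisfying worlds: {1, 3, 4, 5, 6, 7}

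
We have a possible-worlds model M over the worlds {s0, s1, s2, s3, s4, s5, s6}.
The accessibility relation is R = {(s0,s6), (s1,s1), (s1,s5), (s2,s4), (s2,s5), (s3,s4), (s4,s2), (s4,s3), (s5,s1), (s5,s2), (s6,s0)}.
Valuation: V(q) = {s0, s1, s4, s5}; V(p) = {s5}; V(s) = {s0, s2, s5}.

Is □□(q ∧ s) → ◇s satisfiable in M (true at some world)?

Let φ = □□(q ∧ s) → ◇s. Evaluate φ at each world:
  s0 (successors {s6}): φ is false.
  s1 (successors {s1, s5}): φ is true.
  s2 (successors {s4, s5}): φ is true.
  s3 (successors {s4}): φ is true.
  s4 (successors {s2, s3}): φ is true.
  s5 (successors {s1, s2}): φ is true.
  s6 (successors {s0}): φ is true.
Detail at s1 (witness):
  At s1: □□(q ∧ s) is false, ◇s is true, so □□(q ∧ s) → ◇s is true.
    At s1: □□(q ∧ s) requires □(q ∧ s) at every successor {s1, s5}.
      □(q ∧ s) fails at s1, so □□(q ∧ s) is false at s1.
    At s1: ◇s requires s at some successor in {s1, s5}.
      s holds at s5, so ◇s is true at s1.

Yes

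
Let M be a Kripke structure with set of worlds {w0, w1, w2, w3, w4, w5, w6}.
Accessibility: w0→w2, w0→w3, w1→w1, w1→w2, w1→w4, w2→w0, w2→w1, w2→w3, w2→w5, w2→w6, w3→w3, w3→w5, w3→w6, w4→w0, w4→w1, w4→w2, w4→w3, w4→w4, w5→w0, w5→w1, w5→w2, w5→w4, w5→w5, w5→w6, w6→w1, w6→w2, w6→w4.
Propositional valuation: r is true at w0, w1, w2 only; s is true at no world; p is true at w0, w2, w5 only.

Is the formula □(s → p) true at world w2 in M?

At w2: □(s → p) requires s → p at every successor {w0, w1, w3, w5, w6}.
  At w0: s → p is true.
  At w1: s → p is true.
  At w3: s → p is true.
  At w5: s → p is true.
  At w6: s → p is true.
So □(s → p) is true at w2.

Yes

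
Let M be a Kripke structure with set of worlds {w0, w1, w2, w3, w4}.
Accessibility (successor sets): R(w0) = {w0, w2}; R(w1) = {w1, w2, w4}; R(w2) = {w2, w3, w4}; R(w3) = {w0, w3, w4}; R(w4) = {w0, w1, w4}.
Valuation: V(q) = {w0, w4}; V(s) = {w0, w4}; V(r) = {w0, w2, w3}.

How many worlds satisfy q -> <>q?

Let φ = q -> <>q. Evaluate φ at each world:
  w0 (successors {w0, w2}): φ is true.
  w1 (successors {w1, w2, w4}): φ is true.
  w2 (successors {w2, w3, w4}): φ is true.
  w3 (successors {w0, w3, w4}): φ is true.
  w4 (successors {w0, w1, w4}): φ is true.
For instance, at w4:
  At w4: q is true, <>q is true, so q -> <>q is true.
    At w4: <>q requires q at some successor in {w0, w1, w4}.
      q holds at w0, so <>q is true at w4.
Satisfying worlds: {w0, w1, w2, w3, w4}

5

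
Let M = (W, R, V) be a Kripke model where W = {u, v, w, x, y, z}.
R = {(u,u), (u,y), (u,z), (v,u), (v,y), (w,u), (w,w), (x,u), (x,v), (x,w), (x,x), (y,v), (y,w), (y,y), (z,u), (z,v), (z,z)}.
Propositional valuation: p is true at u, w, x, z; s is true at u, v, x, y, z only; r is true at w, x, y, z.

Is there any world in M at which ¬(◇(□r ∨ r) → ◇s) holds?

Recall that □ψ holds at a world iff ψ holds at every accessible world, and ◇ψ holds iff ψ holds at some accessible world.
Let φ = ¬(◇(□r ∨ r) → ◇s). Evaluate φ at each world:
  u (successors {u, y, z}): φ is false.
  v (successors {u, y}): φ is false.
  w (successors {u, w}): φ is false.
  x (successors {u, v, w, x}): φ is false.
  y (successors {v, w, y}): φ is false.
  z (successors {u, v, z}): φ is false.
For instance, at v:
  At v: ◇(□r ∨ r) → ◇s is true, so ¬(◇(□r ∨ r) → ◇s) is false.
    At v: ◇(□r ∨ r) is true, ◇s is true, so ◇(□r ∨ r) → ◇s is true.
      At v: ◇(□r ∨ r) requires □r ∨ r at some successor in {u, y}.
        □r ∨ r holds at y, so ◇(□r ∨ r) is true at v.
      At v: ◇s requires s at some successor in {u, y}.
        s holds at u, so ◇s is true at v.

No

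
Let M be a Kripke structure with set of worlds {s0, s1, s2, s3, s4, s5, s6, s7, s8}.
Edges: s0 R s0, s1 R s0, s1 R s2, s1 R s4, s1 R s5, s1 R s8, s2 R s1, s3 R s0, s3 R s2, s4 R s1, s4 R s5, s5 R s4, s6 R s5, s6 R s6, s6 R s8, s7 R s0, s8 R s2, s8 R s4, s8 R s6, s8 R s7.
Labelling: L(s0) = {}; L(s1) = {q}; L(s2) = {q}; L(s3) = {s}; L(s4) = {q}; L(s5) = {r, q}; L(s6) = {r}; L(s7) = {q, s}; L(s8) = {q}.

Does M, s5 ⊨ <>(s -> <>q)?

Yes

At s5: <>(s -> <>q) requires s -> <>q at some successor in {s4}.
  s -> <>q holds at s4, so <>(s -> <>q) is true at s5.
    At s4: s is false, <>q is true, so s -> <>q is true.
      At s4: <>q requires q at some successor in {s1, s5}.
        q holds at s1, so <>q is true at s4.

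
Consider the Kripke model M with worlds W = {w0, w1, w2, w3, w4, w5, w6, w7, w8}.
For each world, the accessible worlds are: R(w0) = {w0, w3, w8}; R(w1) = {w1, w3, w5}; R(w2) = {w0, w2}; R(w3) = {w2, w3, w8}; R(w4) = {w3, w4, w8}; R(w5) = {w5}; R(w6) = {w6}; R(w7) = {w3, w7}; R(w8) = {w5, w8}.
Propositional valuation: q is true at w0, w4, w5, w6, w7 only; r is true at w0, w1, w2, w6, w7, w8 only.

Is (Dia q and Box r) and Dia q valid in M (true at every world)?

Recall that Box ψ holds at a world iff ψ holds at every accessible world, and Dia ψ holds iff ψ holds at some accessible world.
Let φ = (Dia q and Box r) and Dia q. Evaluate φ at each world:
  w0 (successors {w0, w3, w8}): φ is false.
  w1 (successors {w1, w3, w5}): φ is false.
  w2 (successors {w0, w2}): φ is true.
  w3 (successors {w2, w3, w8}): φ is false.
  w4 (successors {w3, w4, w8}): φ is false.
  w5 (successors {w5}): φ is false.
  w6 (successors {w6}): φ is true.
  w7 (successors {w3, w7}): φ is false.
  w8 (successors {w5, w8}): φ is false.
Detail at w0 (counterexample):
  At w0: Dia q and Box r is false, Dia q is true, so (Dia q and Box r) and Dia q is false.
    At w0: Dia q is true, Box r is false, so Dia q and Box r is false.
      At w0: Dia q requires q at some successor in {w0, w3, w8}.
        q holds at w0, so Dia q is true at w0.
      At w0: Box r requires r at every successor {w0, w3, w8}.
        r fails at w3, so Box r is false at w0.
    At w0: Dia q requires q at some successor in {w0, w3, w8}.
      q holds at w0, so Dia q is true at w0.

No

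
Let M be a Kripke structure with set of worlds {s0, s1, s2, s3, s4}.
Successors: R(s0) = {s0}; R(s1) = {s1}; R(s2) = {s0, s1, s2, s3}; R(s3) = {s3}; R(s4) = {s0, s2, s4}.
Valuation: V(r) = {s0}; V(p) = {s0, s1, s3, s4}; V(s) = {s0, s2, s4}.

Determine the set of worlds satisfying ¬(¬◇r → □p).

none

Let φ = ¬(¬◇r → □p). Evaluate φ at each world:
  s0 (successors {s0}): φ is false.
  s1 (successors {s1}): φ is false.
  s2 (successors {s0, s1, s2, s3}): φ is false.
  s3 (successors {s3}): φ is false.
  s4 (successors {s0, s2, s4}): φ is false.
For instance, at s3:
  At s3: ¬◇r → □p is true, so ¬(¬◇r → □p) is false.
    At s3: ¬◇r is true, □p is true, so ¬◇r → □p is true.
      At s3: ◇r is false, so ¬◇r is true.
      At s3: □p requires p at every successor {s3}.
        At s3: p is true.
      So □p is true at s3.
Satisfying worlds: none.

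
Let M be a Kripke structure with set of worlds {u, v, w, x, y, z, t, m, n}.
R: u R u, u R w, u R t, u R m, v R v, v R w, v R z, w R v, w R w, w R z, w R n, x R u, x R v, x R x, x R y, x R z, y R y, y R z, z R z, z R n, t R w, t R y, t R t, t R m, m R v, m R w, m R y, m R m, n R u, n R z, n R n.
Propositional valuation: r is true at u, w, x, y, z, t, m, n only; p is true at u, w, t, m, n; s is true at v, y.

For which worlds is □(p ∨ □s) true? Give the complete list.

u

Let φ = □(p ∨ □s). Evaluate φ at each world:
  u (successors {u, w, t, m}): φ is true.
  v (successors {v, w, z}): φ is false.
  w (successors {v, w, z, n}): φ is false.
  x (successors {u, v, x, y, z}): φ is false.
  y (successors {y, z}): φ is false.
  z (successors {z, n}): φ is false.
  t (successors {w, y, t, m}): φ is false.
  m (successors {v, w, y, m}): φ is false.
  n (successors {u, z, n}): φ is false.
For instance, at y:
  At y: □(p ∨ □s) requires p ∨ □s at every successor {y, z}.
    p ∨ □s fails at y, so □(p ∨ □s) is false at y.
      At y: p is false, □s is false, so p ∨ □s is false.
Satisfying worlds: {u}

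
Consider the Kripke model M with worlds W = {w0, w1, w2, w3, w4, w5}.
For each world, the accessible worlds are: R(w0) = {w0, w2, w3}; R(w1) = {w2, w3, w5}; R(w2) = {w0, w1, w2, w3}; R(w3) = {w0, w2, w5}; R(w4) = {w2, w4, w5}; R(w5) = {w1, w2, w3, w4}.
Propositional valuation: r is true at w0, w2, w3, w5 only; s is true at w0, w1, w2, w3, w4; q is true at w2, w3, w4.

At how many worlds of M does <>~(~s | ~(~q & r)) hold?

3

Let φ = <>~(~s | ~(~q & r)). Evaluate φ at each world:
  w0 (successors {w0, w2, w3}): φ is true.
  w1 (successors {w2, w3, w5}): φ is false.
  w2 (successors {w0, w1, w2, w3}): φ is true.
  w3 (successors {w0, w2, w5}): φ is true.
  w4 (successors {w2, w4, w5}): φ is false.
  w5 (successors {w1, w2, w3, w4}): φ is false.
For instance, at w4:
  At w4: <>~(~s | ~(~q & r)) requires ~(~s | ~(~q & r)) at some successor in {w2, w4, w5}.
    At w2: ~(~s | ~(~q & r)) is false.
    At w4: ~(~s | ~(~q & r)) is false.
    At w5: ~(~s | ~(~q & r)) is false.
  So <>~(~s | ~(~q & r)) is false at w4.
Satisfying worlds: {w0, w2, w3}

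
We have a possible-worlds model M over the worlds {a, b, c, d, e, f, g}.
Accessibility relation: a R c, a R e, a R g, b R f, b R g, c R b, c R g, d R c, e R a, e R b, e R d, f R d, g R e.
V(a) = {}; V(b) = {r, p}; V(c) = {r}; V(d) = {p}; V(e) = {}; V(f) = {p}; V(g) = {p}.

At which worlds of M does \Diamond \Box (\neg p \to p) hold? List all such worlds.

a, b, c, d, e

Let φ = \Diamond \Box (\neg p \to p). Evaluate φ at each world:
  a (successors {c, e, g}): φ is true.
  b (successors {f, g}): φ is true.
  c (successors {b, g}): φ is true.
  d (successors {c}): φ is true.
  e (successors {a, b, d}): φ is true.
  f (successors {d}): φ is false.
  g (successors {e}): φ is false.
For instance, at e:
  At e: \Diamond \Box (\neg p \to p) requires \Box (\neg p \to p) at some successor in {a, b, d}.
    \Box (\neg p \to p) holds at b, so \Diamond \Box (\neg p \to p) is true at e.
      At b: \Box (\neg p \to p) requires \neg p \to p at every successor {f, g}.
        At f: \neg p \to p is true.
        At g: \neg p \to p is true.
      So \Box (\neg p \to p) is true at b.
Satisfying worlds: {a, b, c, d, e}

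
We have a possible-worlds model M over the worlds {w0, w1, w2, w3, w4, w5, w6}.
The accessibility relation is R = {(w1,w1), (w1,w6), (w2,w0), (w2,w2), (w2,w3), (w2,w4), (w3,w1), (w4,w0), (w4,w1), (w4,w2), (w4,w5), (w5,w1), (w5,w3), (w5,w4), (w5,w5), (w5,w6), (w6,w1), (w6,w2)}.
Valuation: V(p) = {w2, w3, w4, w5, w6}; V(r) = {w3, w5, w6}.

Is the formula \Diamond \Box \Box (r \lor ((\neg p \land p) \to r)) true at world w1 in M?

Yes

At w1: \Diamond \Box \Box (r \lor ((\neg p \land p) \to r)) requires \Box \Box (r \lor ((\neg p \land p) \to r)) at some successor in {w1, w6}.
  \Box \Box (r \lor ((\neg p \land p) \to r)) holds at w1, so \Diamond \Box \Box (r \lor ((\neg p \land p) \to r)) is true at w1.
    At w1: \Box \Box (r \lor ((\neg p \land p) \to r)) requires \Box (r \lor ((\neg p \land p) \to r)) at every successor {w1, w6}.
      At w1: \Box (r \lor ((\neg p \land p) \to r)) is true.
      At w6: \Box (r \lor ((\neg p \land p) \to r)) is true.
    So \Box \Box (r \lor ((\neg p \land p) \to r)) is true at w1.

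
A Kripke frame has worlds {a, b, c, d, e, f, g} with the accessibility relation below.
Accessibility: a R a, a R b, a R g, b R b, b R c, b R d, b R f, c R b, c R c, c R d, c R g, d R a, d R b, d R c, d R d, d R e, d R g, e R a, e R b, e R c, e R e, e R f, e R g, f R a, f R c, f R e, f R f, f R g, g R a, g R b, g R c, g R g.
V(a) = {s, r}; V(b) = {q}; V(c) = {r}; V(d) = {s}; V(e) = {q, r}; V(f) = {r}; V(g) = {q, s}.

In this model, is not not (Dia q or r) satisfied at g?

Recall that Dia ψ holds at a world iff ψ holds at some accessible world.
At g: not (Dia q or r) is false, so not not (Dia q or r) is true.
  At g: Dia q or r is true, so not (Dia q or r) is false.
    At g: Dia q is true, r is false, so Dia q or r is true.
      At g: Dia q requires q at some successor in {a, b, c, g}.
        q holds at b, so Dia q is true at g.

Yes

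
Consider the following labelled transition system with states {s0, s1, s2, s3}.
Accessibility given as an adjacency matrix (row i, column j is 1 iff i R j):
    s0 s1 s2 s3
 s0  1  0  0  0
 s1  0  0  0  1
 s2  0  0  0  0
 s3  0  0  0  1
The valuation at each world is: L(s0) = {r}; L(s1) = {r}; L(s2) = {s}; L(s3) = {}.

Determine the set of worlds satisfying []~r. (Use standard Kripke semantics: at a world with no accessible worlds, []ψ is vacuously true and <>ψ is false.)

Let φ = []~r. Evaluate φ at each world:
  s0 (successors {s0}): φ is false.
  s1 (successors {s3}): φ is true.
  s2 (successors ∅): φ is true.
  s3 (successors {s3}): φ is true.
For instance, at s0:
  At s0: []~r requires ~r at every successor {s0}.
    ~r fails at s0, so []~r is false at s0.
Satisfying worlds: {s1, s2, s3}

s1, s2, s3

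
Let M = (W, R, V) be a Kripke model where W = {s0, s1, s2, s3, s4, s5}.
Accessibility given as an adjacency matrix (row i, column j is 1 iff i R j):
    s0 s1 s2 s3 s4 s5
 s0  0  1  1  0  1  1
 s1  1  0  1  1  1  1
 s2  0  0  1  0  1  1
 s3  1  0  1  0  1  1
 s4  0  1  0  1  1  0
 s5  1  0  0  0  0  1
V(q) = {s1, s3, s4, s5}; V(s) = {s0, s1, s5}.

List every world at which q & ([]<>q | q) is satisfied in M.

Let φ = q & ([]<>q | q). Evaluate φ at each world:
  s0 (successors {s1, s2, s4, s5}): φ is false.
  s1 (successors {s0, s2, s3, s4, s5}): φ is true.
  s2 (successors {s2, s4, s5}): φ is false.
  s3 (successors {s0, s2, s4, s5}): φ is true.
  s4 (successors {s1, s3, s4}): φ is true.
  s5 (successors {s0, s5}): φ is true.
For instance, at s2:
  At s2: q is false, []<>q | q is true, so q & ([]<>q | q) is false.
    At s2: []<>q is true, q is false, so []<>q | q is true.
      At s2: []<>q requires <>q at every successor {s2, s4, s5}.
        At s2: <>q is true.
        At s4: <>q is true.
        At s5: <>q is true.
      So []<>q is true at s2.
Satisfying worlds: {s1, s3, s4, s5}

s1, s3, s4, s5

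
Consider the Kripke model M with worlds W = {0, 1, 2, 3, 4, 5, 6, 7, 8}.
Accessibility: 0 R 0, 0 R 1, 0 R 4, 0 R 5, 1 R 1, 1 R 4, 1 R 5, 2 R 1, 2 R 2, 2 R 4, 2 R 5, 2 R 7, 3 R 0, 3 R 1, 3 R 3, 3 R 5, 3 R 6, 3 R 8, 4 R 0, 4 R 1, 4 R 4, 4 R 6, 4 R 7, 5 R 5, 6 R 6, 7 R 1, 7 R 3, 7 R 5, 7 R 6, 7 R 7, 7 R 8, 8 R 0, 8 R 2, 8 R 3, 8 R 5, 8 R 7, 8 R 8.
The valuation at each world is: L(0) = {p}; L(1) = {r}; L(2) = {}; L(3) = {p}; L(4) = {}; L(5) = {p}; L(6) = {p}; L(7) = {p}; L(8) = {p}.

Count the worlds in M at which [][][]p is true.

2

Let φ = [][][]p. Evaluate φ at each world:
  0 (successors {0, 1, 4, 5}): φ is false.
  1 (successors {1, 4, 5}): φ is false.
  2 (successors {1, 2, 4, 5, 7}): φ is false.
  3 (successors {0, 1, 3, 5, 6, 8}): φ is false.
  4 (successors {0, 1, 4, 6, 7}): φ is false.
  5 (successors {5}): φ is true.
  6 (successors {6}): φ is true.
  7 (successors {1, 3, 5, 6, 7, 8}): φ is false.
  8 (successors {0, 2, 3, 5, 7, 8}): φ is false.
For instance, at 5:
  At 5: [][][]p requires [][]p at every successor {5}.
      At 5: [][]p requires []p at every successor {5}.
        At 5: []p is true.
      So [][]p is true at 5.
  So [][][]p is true at 5.
Satisfying worlds: {5, 6}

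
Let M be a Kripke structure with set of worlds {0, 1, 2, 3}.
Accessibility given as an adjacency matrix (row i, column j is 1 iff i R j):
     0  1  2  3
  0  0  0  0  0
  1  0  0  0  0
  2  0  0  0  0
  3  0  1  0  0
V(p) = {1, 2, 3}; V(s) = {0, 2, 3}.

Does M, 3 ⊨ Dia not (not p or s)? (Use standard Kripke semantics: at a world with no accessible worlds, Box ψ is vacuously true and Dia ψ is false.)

Yes

Recall that Dia ψ holds at a world iff ψ holds at some accessible world.
At 3: Dia not (not p or s) requires not (not p or s) at some successor in {1}.
  not (not p or s) holds at 1, so Dia not (not p or s) is true at 3.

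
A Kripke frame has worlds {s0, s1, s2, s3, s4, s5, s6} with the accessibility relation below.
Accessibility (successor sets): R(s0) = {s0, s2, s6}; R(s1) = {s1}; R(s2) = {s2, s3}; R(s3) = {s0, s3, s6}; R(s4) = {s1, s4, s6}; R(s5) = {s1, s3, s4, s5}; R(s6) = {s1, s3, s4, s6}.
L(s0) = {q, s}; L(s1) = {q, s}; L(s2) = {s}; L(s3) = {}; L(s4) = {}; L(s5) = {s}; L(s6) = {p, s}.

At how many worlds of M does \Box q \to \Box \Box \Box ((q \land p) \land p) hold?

6

Let φ = \Box q \to \Box \Box \Box ((q \land p) \land p). Evaluate φ at each world:
  s0 (successors {s0, s2, s6}): φ is true.
  s1 (successors {s1}): φ is false.
  s2 (successors {s2, s3}): φ is true.
  s3 (successors {s0, s3, s6}): φ is true.
  s4 (successors {s1, s4, s6}): φ is true.
  s5 (successors {s1, s3, s4, s5}): φ is true.
  s6 (successors {s1, s3, s4, s6}): φ is true.
For instance, at s0:
  At s0: \Box q is false, \Box \Box \Box ((q \land p) \land p) is false, so \Box q \to \Box \Box \Box ((q \land p) \land p) is true.
    At s0: \Box q requires q at every successor {s0, s2, s6}.
      q fails at s2, so \Box q is false at s0.
    At s0: \Box \Box \Box ((q \land p) \land p) requires \Box \Box ((q \land p) \land p) at every successor {s0, s2, s6}.
      \Box \Box ((q \land p) \land p) fails at s0, so \Box \Box \Box ((q \land p) \land p) is false at s0.
Satisfying worlds: {s0, s2, s3, s4, s5, s6}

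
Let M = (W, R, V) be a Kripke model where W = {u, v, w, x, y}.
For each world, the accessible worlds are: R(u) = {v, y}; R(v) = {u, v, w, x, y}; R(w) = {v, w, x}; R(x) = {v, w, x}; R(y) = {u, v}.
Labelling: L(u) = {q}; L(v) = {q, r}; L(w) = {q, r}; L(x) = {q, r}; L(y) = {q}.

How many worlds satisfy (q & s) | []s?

0

Let φ = (q & s) | []s. Evaluate φ at each world:
  u (successors {v, y}): φ is false.
  v (successors {u, v, w, x, y}): φ is false.
  w (successors {v, w, x}): φ is false.
  x (successors {v, w, x}): φ is false.
  y (successors {u, v}): φ is false.
For instance, at w:
  At w: q & s is false, []s is false, so (q & s) | []s is false.
    At w: []s requires s at every successor {v, w, x}.
      s fails at v, so []s is false at w.
Satisfying worlds: none.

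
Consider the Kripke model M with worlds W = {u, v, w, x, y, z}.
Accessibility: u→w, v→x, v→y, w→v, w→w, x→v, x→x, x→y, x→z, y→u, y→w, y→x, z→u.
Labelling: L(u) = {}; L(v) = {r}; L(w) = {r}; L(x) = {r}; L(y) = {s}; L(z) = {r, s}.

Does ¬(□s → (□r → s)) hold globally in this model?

No

Let φ = ¬(□s → (□r → s)). Evaluate φ at each world:
  u (successors {w}): φ is false.
  v (successors {x, y}): φ is false.
  w (successors {v, w}): φ is false.
  x (successors {v, x, y, z}): φ is false.
  y (successors {u, w, x}): φ is false.
  z (successors {u}): φ is false.
Detail at u (counterexample):
  At u: □s → (□r → s) is true, so ¬(□s → (□r → s)) is false.
    At u: □s is false, □r → s is false, so □s → (□r → s) is true.
      At u: □s requires s at every successor {w}.
        s fails at w, so □s is false at u.
      At u: □r is true, s is false, so □r → s is false.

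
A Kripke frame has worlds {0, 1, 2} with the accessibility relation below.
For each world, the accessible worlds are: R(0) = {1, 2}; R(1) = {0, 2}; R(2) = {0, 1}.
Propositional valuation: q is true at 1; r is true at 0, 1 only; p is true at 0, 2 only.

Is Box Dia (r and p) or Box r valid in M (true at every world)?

Let φ = Box Dia (r and p) or Box r. Evaluate φ at each world:
  0 (successors {1, 2}): φ is true.
  1 (successors {0, 2}): φ is false.
  2 (successors {0, 1}): φ is true.
Detail at 1 (counterexample):
  At 1: Box Dia (r and p) is false, Box r is false, so Box Dia (r and p) or Box r is false.
    At 1: Box Dia (r and p) requires Dia (r and p) at every successor {0, 2}.
      Dia (r and p) fails at 0, so Box Dia (r and p) is false at 1.
    At 1: Box r requires r at every successor {0, 2}.
      r fails at 2, so Box r is false at 1.

No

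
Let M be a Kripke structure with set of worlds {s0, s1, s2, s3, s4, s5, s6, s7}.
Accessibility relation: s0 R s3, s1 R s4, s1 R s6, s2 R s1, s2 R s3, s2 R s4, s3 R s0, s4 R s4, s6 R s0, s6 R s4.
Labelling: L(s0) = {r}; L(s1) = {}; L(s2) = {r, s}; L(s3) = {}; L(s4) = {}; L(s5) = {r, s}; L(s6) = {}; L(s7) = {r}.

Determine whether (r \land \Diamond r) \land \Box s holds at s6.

At s6: r \land \Diamond r is false, \Box s is false, so (r \land \Diamond r) \land \Box s is false.
  At s6: r is false, \Diamond r is true, so r \land \Diamond r is false.
    At s6: \Diamond r requires r at some successor in {s0, s4}.
      r holds at s0, so \Diamond r is true at s6.
  At s6: \Box s requires s at every successor {s0, s4}.
    s fails at s0, so \Box s is false at s6.

No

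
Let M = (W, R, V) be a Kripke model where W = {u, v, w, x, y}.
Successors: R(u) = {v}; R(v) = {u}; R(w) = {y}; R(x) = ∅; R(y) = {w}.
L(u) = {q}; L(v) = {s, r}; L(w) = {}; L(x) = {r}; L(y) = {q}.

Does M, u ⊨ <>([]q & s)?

At u: <>([]q & s) requires []q & s at some successor in {v}.
  []q & s holds at v, so <>([]q & s) is true at u.
    At v: []q is true, s is true, so []q & s is true.
      At v: []q requires q at every successor {u}.
        At u: q is true.
      So []q is true at v.

Yes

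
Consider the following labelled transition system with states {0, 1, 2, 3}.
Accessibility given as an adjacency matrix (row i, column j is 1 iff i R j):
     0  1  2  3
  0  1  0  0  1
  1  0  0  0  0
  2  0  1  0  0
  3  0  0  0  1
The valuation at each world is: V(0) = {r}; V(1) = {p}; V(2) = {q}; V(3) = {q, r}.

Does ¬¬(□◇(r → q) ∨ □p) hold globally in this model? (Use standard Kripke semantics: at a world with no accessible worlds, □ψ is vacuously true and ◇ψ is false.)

Yes

Let φ = ¬¬(□◇(r → q) ∨ □p). Evaluate φ at each world:
  0 (successors {0, 3}): φ is true.
  1 (successors ∅): φ is true.
  2 (successors {1}): φ is true.
  3 (successors {3}): φ is true.
For instance, at 2:
  At 2: ¬(□◇(r → q) ∨ □p) is false, so ¬¬(□◇(r → q) ∨ □p) is true.
    At 2: □◇(r → q) ∨ □p is true, so ¬(□◇(r → q) ∨ □p) is false.
      At 2: □◇(r → q) is false, □p is true, so □◇(r → q) ∨ □p is true.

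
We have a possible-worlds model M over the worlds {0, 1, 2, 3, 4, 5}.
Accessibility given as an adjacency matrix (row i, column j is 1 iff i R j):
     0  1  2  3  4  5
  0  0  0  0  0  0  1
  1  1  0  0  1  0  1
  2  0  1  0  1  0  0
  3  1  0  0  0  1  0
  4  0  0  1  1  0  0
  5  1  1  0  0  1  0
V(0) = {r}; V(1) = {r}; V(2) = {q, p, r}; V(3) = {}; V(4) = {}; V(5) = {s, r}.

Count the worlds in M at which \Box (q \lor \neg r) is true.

1

Let φ = \Box (q \lor \neg r). Evaluate φ at each world:
  0 (successors {5}): φ is false.
  1 (successors {0, 3, 5}): φ is false.
  2 (successors {1, 3}): φ is false.
  3 (successors {0, 4}): φ is false.
  4 (successors {2, 3}): φ is true.
  5 (successors {0, 1, 4}): φ is false.
For instance, at 0:
  At 0: \Box (q \lor \neg r) requires q \lor \neg r at every successor {5}.
    q \lor \neg r fails at 5, so \Box (q \lor \neg r) is false at 0.
Satisfying worlds: {4}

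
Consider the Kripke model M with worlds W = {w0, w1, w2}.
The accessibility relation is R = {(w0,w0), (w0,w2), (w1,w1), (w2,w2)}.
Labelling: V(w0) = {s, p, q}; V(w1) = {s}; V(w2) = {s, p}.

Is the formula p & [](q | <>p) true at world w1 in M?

At w1: p is false, [](q | <>p) is false, so p & [](q | <>p) is false.
  At w1: [](q | <>p) requires q | <>p at every successor {w1}.
    q | <>p fails at w1, so [](q | <>p) is false at w1.
      At w1: q is false, <>p is false, so q | <>p is false.

No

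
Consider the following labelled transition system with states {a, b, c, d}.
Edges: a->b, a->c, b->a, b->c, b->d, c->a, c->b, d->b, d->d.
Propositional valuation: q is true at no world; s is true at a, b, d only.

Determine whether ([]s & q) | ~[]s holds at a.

Yes

Recall that []ψ holds at a world iff ψ holds at every accessible world, and <>ψ holds iff ψ holds at some accessible world.
At a: []s & q is false, ~[]s is true, so ([]s & q) | ~[]s is true.
  At a: []s is false, q is false, so []s & q is false.
    At a: []s requires s at every successor {b, c}.
      s fails at c, so []s is false at a.
  At a: []s is false, so ~[]s is true.
    At a: []s requires s at every successor {b, c}.
      s fails at c, so []s is false at a.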